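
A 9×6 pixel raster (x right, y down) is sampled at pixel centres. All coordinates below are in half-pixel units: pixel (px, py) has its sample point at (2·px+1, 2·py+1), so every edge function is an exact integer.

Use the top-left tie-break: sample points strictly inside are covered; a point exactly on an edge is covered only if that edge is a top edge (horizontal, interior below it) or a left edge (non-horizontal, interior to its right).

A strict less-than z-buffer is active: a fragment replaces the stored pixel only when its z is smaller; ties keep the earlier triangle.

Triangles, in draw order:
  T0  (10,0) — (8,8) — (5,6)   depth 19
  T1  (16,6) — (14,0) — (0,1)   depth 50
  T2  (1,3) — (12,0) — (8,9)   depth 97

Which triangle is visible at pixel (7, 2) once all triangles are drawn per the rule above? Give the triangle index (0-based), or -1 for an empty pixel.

T0:
  2·area = 28
  edge (10, 0)→(8, 8): d=(-2,8) right/bottom  bias=-1
  edge (8, 8)→(5, 6): d=(-3,-2) top-left  bias=+0
  edge (5, 6)→(10, 0): d=(5,-6) top-left  bias=+0
    (4,1)@(9, 3): e=[2,17,9] → #
    (5,1)@(11, 3): e=[-14,21,21] → ·
    (3,2)@(7, 5): e=[14,7,7] → #
    (4,2)@(9, 5): e=[-2,11,19] → ·
    (3,3)@(7, 7): e=[10,1,17] → #
    (4,3)@(9, 7): e=[-6,5,29] → ·
    (3,4)@(7, 9): e=[6,-5,27] → ·
  covered (3 px):
    · · · · · · · · ·
    · · · · # · · · ·
    · · · # · · · · ·
    · · · # · · · · ·
    · · · · · · · · ·
    · · · · · · · · ·
T1:
  2·area = 86  (B↔C swapped to make it positive)
  edge (16, 6)→(0, 1): d=(-16,-5) top-left  bias=+0
  edge (0, 1)→(14, 0): d=(14,-1) top-left  bias=+0
  edge (14, 0)→(16, 6): d=(2,6) right/bottom  bias=-1
    (0,0)@(1, 1): e=[5,1,80] → #
    (1,0)@(3, 1): e=[15,3,68] → #
    (2,0)@(5, 1): e=[25,5,56] → #
    (3,0)@(7, 1): e=[35,7,44] → #
    (4,0)@(9, 1): e=[45,9,32] → #
    (5,0)@(11, 1): e=[55,11,20] → #
    (6,0)@(13, 1): e=[65,13,8] → #
    (7,0)@(15, 1): e=[75,15,-4] → ·
    (0,1)@(1, 3): e=[-27,29,84] → ·
    (1,1)@(3, 3): e=[-17,31,72] → ·
    (2,1)@(5, 3): e=[-7,33,60] → ·
    (3,1)@(7, 3): e=[3,35,48] → #
    (7,1)@(15, 3): e=[43,43,0] → ·  [on edge]
    (8,4)@(17, 9): e=[-43,129,0] → ·  [on edge]
  covered (13 px):
    # # # # # # # · ·
    · · · # # # # · ·
    · · · · · · # # ·
    · · · · · · · · ·
    · · · · · · · · ·
    · · · · · · · · ·
T2:
  2·area = 87
  edge (1, 3)→(12, 0): d=(11,-3) top-left  bias=+0
  edge (12, 0)→(8, 9): d=(-4,9) right/bottom  bias=-1
  edge (8, 9)→(1, 3): d=(-7,-6) top-left  bias=+0
    (4,0)@(9, 1): e=[2,23,62] → #
    (5,0)@(11, 1): e=[8,5,74] → #
    (6,0)@(13, 1): e=[14,-13,86] → ·
    (0,1)@(1, 3): e=[0,87,0] → #  [on edge]
    (1,1)@(3, 3): e=[6,69,12] → #
    (2,1)@(5, 3): e=[12,51,24] → #
    (3,1)@(7, 3): e=[18,33,36] → #
    (5,1)@(11, 3): e=[30,-3,60] → ·
    (0,2)@(1, 5): e=[22,79,-14] → ·
    (1,2)@(3, 5): e=[28,61,-2] → ·
    (2,2)@(5, 5): e=[34,43,10] → #
    (5,2)@(11, 5): e=[52,-11,46] → ·
  covered (11 px):
    · · · · # # · · ·
    # # # # # · · · ·
    · · # # # · · · ·
    · · · # · · · · ·
    · · · · · · · · ·
    · · · · · · · · ·

Z-buffer (winner per pixel, '.' = empty):
  1 1 1 1 1 1 1 . .
  2 2 2 1 0 1 1 . .
  . . 2 0 2 . 1 1 .
  . . . 0 . . . . .
  . . . . . . . . .
  . . . . . . . . .

Final: 1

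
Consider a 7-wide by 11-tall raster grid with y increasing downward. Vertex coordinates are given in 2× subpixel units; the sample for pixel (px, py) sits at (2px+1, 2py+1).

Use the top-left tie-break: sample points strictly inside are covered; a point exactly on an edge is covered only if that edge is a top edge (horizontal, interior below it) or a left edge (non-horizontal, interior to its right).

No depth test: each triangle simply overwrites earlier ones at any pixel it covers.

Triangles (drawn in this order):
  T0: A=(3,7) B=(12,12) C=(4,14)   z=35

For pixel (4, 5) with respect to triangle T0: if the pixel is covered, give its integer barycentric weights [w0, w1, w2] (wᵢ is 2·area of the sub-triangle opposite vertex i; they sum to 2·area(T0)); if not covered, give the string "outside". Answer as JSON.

T0:
  2·area = 58
  edge (3, 7)→(12, 12): d=(9,5) right/bottom  bias=-1
  edge (12, 12)→(4, 14): d=(-8,2) right/bottom  bias=-1
  edge (4, 14)→(3, 7): d=(-1,-7) top-left  bias=+0
    (1,3)@(3, 7): e=[0,58,0] → ·  [on edge]
    (2,4)@(5, 9): e=[8,38,12] → #
    (3,4)@(7, 9): e=[-2,34,26] → ·
    (2,5)@(5, 11): e=[26,22,10] → #
    (3,5)@(7, 11): e=[16,18,24] → #
    (4,5)@(9, 11): e=[6,14,38] → #
    (5,5)@(11, 11): e=[-4,10,52] → ·
    (2,6)@(5, 13): e=[44,6,8] → #
    (4,6)@(9, 13): e=[24,-2,36] → ·
    (2,7)@(5, 15): e=[62,-10,6] → ·
    (3,7)@(7, 15): e=[52,-14,20] → ·
    (2,10)@(5, 21): e=[116,-58,0] → ·  [on edge]
  covered (6 px):
    · · · · · · ·
    · · · · · · ·
    · · · · · · ·
    · · · · · · ·
    · · # · · · ·
    · · # # # · ·
    · · # # · · ·
    · · · · · · ·
    · · · · · · ·
    · · · · · · ·
    · · · · · · ·

Final: [14,38,6]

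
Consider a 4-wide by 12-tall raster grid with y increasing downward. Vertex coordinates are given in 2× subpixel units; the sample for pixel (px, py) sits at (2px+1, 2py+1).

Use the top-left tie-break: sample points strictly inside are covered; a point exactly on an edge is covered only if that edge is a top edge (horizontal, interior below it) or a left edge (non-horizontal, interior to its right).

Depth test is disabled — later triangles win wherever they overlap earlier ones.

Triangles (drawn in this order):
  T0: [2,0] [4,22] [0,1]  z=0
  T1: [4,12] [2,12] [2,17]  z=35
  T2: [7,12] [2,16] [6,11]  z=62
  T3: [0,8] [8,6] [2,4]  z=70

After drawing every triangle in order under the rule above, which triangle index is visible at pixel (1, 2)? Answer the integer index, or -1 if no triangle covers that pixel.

T0:
  2·area = 46
  edge (2, 0)→(4, 22): d=(2,22) right/bottom  bias=-1
  edge (4, 22)→(0, 1): d=(-4,-21) top-left  bias=+0
  edge (0, 1)→(2, 0): d=(2,-1) top-left  bias=+0
    (0,0)@(1, 1): e=[24,21,1] → X
    (1,0)@(3, 1): e=[-20,63,3] → .
    (0,1)@(1, 3): e=[28,13,5] → X
    (1,1)@(3, 3): e=[-16,55,7] → .
    (0,2)@(1, 5): e=[32,5,9] → X
    (1,2)@(3, 5): e=[-12,47,11] → .
    (0,3)@(1, 7): e=[36,-3,13] → .
    (1,5)@(3, 11): e=[0,23,23] → .  [on edge]
    (1,6)@(3, 13): e=[4,15,27] → X
    (2,6)@(5, 13): e=[-40,57,29] → .
    (1,7)@(3, 15): e=[8,7,31] → X
    (2,7)@(5, 15): e=[-36,49,33] → .
  covered (5 px):
    X . . .
    X . . .
    X . . .
    . . . .
    . . . .
    . . . .
    . X . .
    . X . .
    . . . .
    . . . .
    . . . .
    . . . .
T1:
  2·area = 10  (B↔C swapped to make it positive)
  edge (4, 12)→(2, 17): d=(-2,5) right/bottom  bias=-1
  edge (2, 17)→(2, 12): d=(0,-5) top-left  bias=+0
  edge (2, 12)→(4, 12): d=(2,0) top-left  bias=+0
    (1,6)@(3, 13): e=[3,5,2] → X
    (2,6)@(5, 13): e=[-7,15,2] → .
    (1,7)@(3, 15): e=[-1,5,6] → .
  covered (1 px):
    . . . .
    . . . .
    . . . .
    . . . .
    . . . .
    . . . .
    . X . .
    . . . .
    . . . .
    . . . .
    . . . .
    . . . .
T2:
  2·area = 9
  edge (7, 12)→(2, 16): d=(-5,4) right/bottom  bias=-1
  edge (2, 16)→(6, 11): d=(4,-5) top-left  bias=+0
  edge (6, 11)→(7, 12): d=(1,1) right/bottom  bias=-1
    (2,6)@(5, 13): e=[3,3,3] → X
    (3,6)@(7, 13): e=[-5,13,1] → .
    (1,7)@(3, 15): e=[1,1,7] → X
    (2,7)@(5, 15): e=[-7,11,5] → .
    (1,8)@(3, 17): e=[-9,9,9] → .
  covered (2 px):
    . . . .
    . . . .
    . . . .
    . . . .
    . . . .
    . . . .
    . . X .
    . X . .
    . . . .
    . . . .
    . . . .
    . . . .
T3:
  2·area = 28  (B↔C swapped to make it positive)
  edge (0, 8)→(2, 4): d=(2,-4) top-left  bias=+0
  edge (2, 4)→(8, 6): d=(6,2) right/bottom  bias=-1
  edge (8, 6)→(0, 8): d=(-8,2) right/bottom  bias=-1
    (1,2)@(3, 5): e=[6,4,18] → X
    (2,2)@(5, 5): e=[14,0,14] → .  [on edge]
    (0,3)@(1, 7): e=[2,20,6] → X
    (2,3)@(5, 7): e=[18,12,-2] → .
    (0,4)@(1, 9): e=[6,32,-10] → .
    (1,4)@(3, 9): e=[14,28,-14] → .
  covered (3 px):
    . . . .
    . . . .
    . X . .
    X X . .
    . . . .
    . . . .
    . . . .
    . . . .
    . . . .
    . . . .
    . . . .
    . . . .

Z-buffer (winner per pixel, '.' = empty):
  0 . . .
  0 . . .
  0 3 . .
  3 3 . .
  . . . .
  . . . .
  . 1 2 .
  . 2 . .
  . . . .
  . . . .
  . . . .
  . . . .

Result: 3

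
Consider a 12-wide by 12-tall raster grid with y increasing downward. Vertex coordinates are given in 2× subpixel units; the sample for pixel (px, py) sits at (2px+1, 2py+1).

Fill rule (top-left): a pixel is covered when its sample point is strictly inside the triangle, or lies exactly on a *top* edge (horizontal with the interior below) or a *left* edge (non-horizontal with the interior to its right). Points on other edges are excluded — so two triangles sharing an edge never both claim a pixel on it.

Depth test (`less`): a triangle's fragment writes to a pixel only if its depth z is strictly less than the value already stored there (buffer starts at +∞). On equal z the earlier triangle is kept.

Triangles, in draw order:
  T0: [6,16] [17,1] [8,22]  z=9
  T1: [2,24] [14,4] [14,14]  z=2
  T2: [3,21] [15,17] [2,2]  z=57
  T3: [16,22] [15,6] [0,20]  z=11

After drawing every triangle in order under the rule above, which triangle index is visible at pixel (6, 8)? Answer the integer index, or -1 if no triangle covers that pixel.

T0:
  2·area = 96
  edge (6, 16)→(17, 1): d=(11,-15) top-left  bias=+0
  edge (17, 1)→(8, 22): d=(-9,21) right/bottom  bias=-1
  edge (8, 22)→(6, 16): d=(-2,-6) top-left  bias=+0
    (0,0)@(1, 1): e=[-240,336,0] → .  [on edge]
    (8,0)@(17, 1): e=[0,0,96] → .  [on edge]
    (7,2)@(15, 5): e=[14,6,76] → X
    (8,2)@(17, 5): e=[44,-36,88] → .
    (1,3)@(3, 7): e=[-144,240,0] → .  [on edge]
    (6,3)@(13, 7): e=[6,30,60] → X
    (7,3)@(15, 7): e=[36,-12,72] → .
    (6,4)@(13, 9): e=[28,12,56] → X
    (7,4)@(15, 9): e=[58,-30,68] → .
    (5,5)@(11, 11): e=[20,36,40] → X
    (6,5)@(13, 11): e=[50,-6,52] → .
    (2,6)@(5, 13): e=[-48,144,0] → .  [on edge]
    (5,7)@(11, 15): e=[64,0,32] → .  [on edge]
    (3,9)@(7, 19): e=[48,48,0] → X  [on edge]
  covered (12 px):
    . . . . . . . . . . . .
    . . . . . . . . . . . .
    . . . . . . . X . . . .
    . . . . . . X . . . . .
    . . . . . . X . . . . .
    . . . . . X . . . . . .
    . . . . X X . . . . . .
    . . . X X . . . . . . .
    . . . X X . . . . . . .
    . . . X X . . . . . . .
    . . . . . . . . . . . .
    . . . . . . . . . . . .
T1:
  2·area = 120
  edge (2, 24)→(14, 4): d=(12,-20) top-left  bias=+0
  edge (14, 4)→(14, 14): d=(0,10) right/bottom  bias=-1
  edge (14, 14)→(2, 24): d=(-12,10) right/bottom  bias=-1
    (6,3)@(13, 7): e=[16,10,94] → X
    (7,3)@(15, 7): e=[56,-10,74] → .
    (5,4)@(11, 9): e=[0,30,90] → X  [on edge]
    (7,4)@(15, 9): e=[80,-10,50] → .
    (5,5)@(11, 11): e=[24,30,66] → X
    (7,5)@(15, 11): e=[104,-10,26] → .
    (4,6)@(9, 13): e=[8,50,62] → X
    (7,6)@(15, 13): e=[128,-10,2] → .
    (4,7)@(9, 15): e=[32,50,38] → X
    (6,7)@(13, 15): e=[112,10,-2] → .
    (3,8)@(7, 17): e=[16,70,34] → X
    (5,8)@(11, 17): e=[96,30,-6] → .
    (2,9)@(5, 19): e=[0,90,30] → X  [on edge]
  covered (16 px):
    . . . . . . . . . . . .
    . . . . . . . . . . . .
    . . . . . . . . . . . .
    . . . . . . X . . . . .
    . . . . . X X . . . . .
    . . . . . X X . . . . .
    . . . . X X X . . . . .
    . . . . X X . . . . . .
    . . . X X . . . . . . .
    . . X X . . . . . . . .
    . . X . . . . . . . . .
    . X . . . . . . . . . .
T2:
  2·area = 232  (B↔C swapped to make it positive)
  edge (3, 21)→(2, 2): d=(-1,-19) top-left  bias=+0
  edge (2, 2)→(15, 17): d=(13,15) right/bottom  bias=-1
  edge (15, 17)→(3, 21): d=(-12,4) right/bottom  bias=-1
    (1,2)@(3, 5): e=[16,24,192] → X
    (2,2)@(5, 5): e=[54,-6,184] → .
    (1,3)@(3, 7): e=[14,50,168] → X
    (2,3)@(5, 7): e=[52,20,160] → X
    (3,3)@(7, 7): e=[90,-10,152] → .
    (1,4)@(3, 9): e=[12,76,144] → X
    (3,4)@(7, 9): e=[88,16,128] → X
    (4,4)@(9, 9): e=[126,-14,120] → .
    (1,5)@(3, 11): e=[10,102,120] → X
    (4,5)@(9, 11): e=[124,12,96] → X
    (5,5)@(11, 11): e=[162,-18,88] → .
    (1,6)@(3, 13): e=[8,128,96] → X
    (10,7)@(21, 15): e=[348,-116,0] → .  [on edge]
    (7,8)@(15, 17): e=[232,0,0] → .  [on edge]
    (4,9)@(9, 19): e=[116,116,0] → .  [on edge]
    (1,10)@(3, 21): e=[0,232,0] → .  [on edge]
  covered (30 px):
    . . . . . . . . . . . .
    . . . . . . . . . . . .
    . X . . . . . . . . . .
    . X X . . . . . . . . .
    . X X X . . . . . . . .
    . X X X X . . . . . . .
    . X X X X X . . . . . .
    . X X X X X X . . . . .
    . X X X X X X . . . . .
    . X X X . . . . . . . .
    . . . . . . . . . . . .
    . . . . . . . . . . . .
T3:
  2·area = 254  (B↔C swapped to make it positive)
  edge (16, 22)→(0, 20): d=(-16,-2) top-left  bias=+0
  edge (0, 20)→(15, 6): d=(15,-14) top-left  bias=+0
  edge (15, 6)→(16, 22): d=(1,16) right/bottom  bias=-1
    (7,3)@(15, 7): e=[238,15,1] → X
    (8,3)@(17, 7): e=[242,43,-31] → .
    (6,4)@(13, 9): e=[202,17,35] → X
    (8,4)@(17, 9): e=[210,73,-29] → .
    (5,5)@(11, 11): e=[166,19,69] → X
    (8,5)@(17, 11): e=[178,103,-27] → .
    (4,6)@(9, 13): e=[130,21,103] → X
    (8,6)@(17, 13): e=[146,133,-25] → .
    (3,7)@(7, 15): e=[94,23,137] → X
    (8,7)@(17, 15): e=[114,163,-23] → .
    (2,8)@(5, 17): e=[58,25,171] → X
    (8,8)@(17, 17): e=[82,193,-21] → .
  covered (32 px):
    . . . . . . . . . . . .
    . . . . . . . . . . . .
    . . . . . . . . . . . .
    . . . . . . . X . . . .
    . . . . . . X X . . . .
    . . . . . X X X . . . .
    . . . . X X X X . . . .
    . . . X X X X X . . . .
    . . X X X X X X . . . .
    . X X X X X X X . . . .
    . . . . X X X X . . . .
    . . . . . . . . . . . .

Z-buffer (winner per pixel, '.' = empty):
  . . . . . . . . . . . .
  . . . . . . . . . . . .
  . 2 . . . . . 0 . . . .
  . 2 2 . . . 1 3 . . . .
  . 2 2 2 . 1 1 3 . . . .
  . 2 2 2 2 1 1 3 . . . .
  . 2 2 2 1 1 1 3 . . . .
  . 2 2 0 1 1 3 3 . . . .
  . 2 3 1 1 3 3 3 . . . .
  . 3 1 1 0 3 3 3 . . . .
  . . 1 . 3 3 3 3 . . . .
  . 1 . . . . . . . . . .

Final: 3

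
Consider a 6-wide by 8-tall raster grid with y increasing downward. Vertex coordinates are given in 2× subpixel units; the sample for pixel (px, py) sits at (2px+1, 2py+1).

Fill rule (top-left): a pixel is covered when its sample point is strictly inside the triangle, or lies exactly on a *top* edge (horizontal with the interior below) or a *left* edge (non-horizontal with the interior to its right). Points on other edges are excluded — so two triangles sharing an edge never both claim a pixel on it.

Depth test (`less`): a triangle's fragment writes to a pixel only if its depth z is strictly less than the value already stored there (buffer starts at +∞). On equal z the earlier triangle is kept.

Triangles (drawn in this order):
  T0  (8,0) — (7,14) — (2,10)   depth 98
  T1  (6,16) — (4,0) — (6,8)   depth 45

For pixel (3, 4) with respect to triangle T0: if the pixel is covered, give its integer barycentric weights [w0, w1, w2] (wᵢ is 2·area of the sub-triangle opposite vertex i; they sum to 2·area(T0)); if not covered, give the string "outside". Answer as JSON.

T0:
  2·area = 74
  edge (8, 0)→(7, 14): d=(-1,14) right/bottom  bias=-1
  edge (7, 14)→(2, 10): d=(-5,-4) top-left  bias=+0
  edge (2, 10)→(8, 0): d=(6,-10) top-left  bias=+0
    (3,1)@(7, 3): e=[11,55,8] → #
    (4,1)@(9, 3): e=[-17,63,28] → ·
    (2,2)@(5, 5): e=[37,37,0] → #  [on edge]
    (4,2)@(9, 5): e=[-19,53,40] → ·
    (2,3)@(5, 7): e=[35,27,12] → #
    (4,3)@(9, 7): e=[-21,43,52] → ·
    (1,4)@(3, 9): e=[61,9,4] → #
    (4,4)@(9, 9): e=[-23,33,64] → ·
    (1,5)@(3, 11): e=[59,-1,16] → ·
    (2,5)@(5, 11): e=[31,7,36] → #
    (4,5)@(9, 11): e=[-25,23,76] → ·
    (2,6)@(5, 13): e=[29,-3,48] → ·
  covered (11 px):
    · · · · · ·
    · · · # · ·
    · · # # · ·
    · · # # · ·
    · # # # · ·
    · · # # · ·
    · · · # · ·
    · · · · · ·
T1:
  2·area = 16
  edge (6, 16)→(4, 0): d=(-2,-16) top-left  bias=+0
  edge (4, 0)→(6, 8): d=(2,8) right/bottom  bias=-1
  edge (6, 8)→(6, 16): d=(0,8) right/bottom  bias=-1
    (2,2)@(5, 5): e=[6,2,8] → #
    (3,2)@(7, 5): e=[38,-14,-8] → ·
    (2,3)@(5, 7): e=[2,6,8] → #
    (3,3)@(7, 7): e=[34,-10,-8] → ·
    (2,4)@(5, 9): e=[-2,10,8] → ·
  covered (2 px):
    · · · · · ·
    · · · · · ·
    · · # · · ·
    · · # · · ·
    · · · · · ·
    · · · · · ·
    · · · · · ·
    · · · · · ·

Final: [25,44,5]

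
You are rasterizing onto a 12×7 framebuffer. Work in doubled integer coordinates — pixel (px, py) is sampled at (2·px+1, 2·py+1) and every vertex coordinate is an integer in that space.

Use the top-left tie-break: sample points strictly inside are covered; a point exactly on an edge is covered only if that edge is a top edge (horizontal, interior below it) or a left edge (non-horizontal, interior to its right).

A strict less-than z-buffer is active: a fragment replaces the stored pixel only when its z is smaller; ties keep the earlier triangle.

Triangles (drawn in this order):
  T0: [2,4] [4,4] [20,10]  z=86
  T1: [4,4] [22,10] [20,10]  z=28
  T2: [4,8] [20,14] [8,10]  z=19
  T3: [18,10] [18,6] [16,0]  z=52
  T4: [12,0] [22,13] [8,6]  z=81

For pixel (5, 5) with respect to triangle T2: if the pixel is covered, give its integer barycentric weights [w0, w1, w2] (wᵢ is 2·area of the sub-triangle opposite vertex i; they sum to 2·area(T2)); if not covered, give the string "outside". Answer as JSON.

T0:
  2·area = 12
  edge (2, 4)→(4, 4): d=(2,0) top-left  bias=+0
  edge (4, 4)→(20, 10): d=(16,6) right/bottom  bias=-1
  edge (20, 10)→(2, 4): d=(-18,-6) top-left  bias=+0
    (2,2)@(5, 5): e=[2,10,0] → █  [on edge]
    (3,2)@(7, 5): e=[2,-2,12] → ·
    (2,3)@(5, 7): e=[6,42,-36] → ·
    (5,3)@(11, 7): e=[6,6,0] → █  [on edge]
    (6,3)@(13, 7): e=[6,-6,12] → ·
    (5,4)@(11, 9): e=[10,38,-36] → ·
    (8,4)@(17, 9): e=[10,2,0] → █  [on edge]
    (9,4)@(19, 9): e=[10,-10,12] → ·
    (8,5)@(17, 11): e=[14,34,-36] → ·
    (11,5)@(23, 11): e=[14,-2,0] → ·  [on edge]
  covered (3 px):
    · · · · · · · · · · · ·
    · · · · · · · · · · · ·
    · · █ · · · · · · · · ·
    · · · · · █ · · · · · ·
    · · · · · · · · █ · · ·
    · · · · · · · · · · · ·
    · · · · · · · · · · · ·
T1:
  2·area = 12
  edge (4, 4)→(22, 10): d=(18,6) right/bottom  bias=-1
  edge (22, 10)→(20, 10): d=(-2,0) right/bottom  bias=-1
  edge (20, 10)→(4, 4): d=(-16,-6) top-left  bias=+0
    (0,1)@(1, 3): e=[0,14,-2] → ·  [on edge]
    (3,2)@(7, 5): e=[0,10,2] → ·  [on edge]
    (6,3)@(13, 7): e=[0,6,6] → ·  [on edge]
    (9,4)@(19, 9): e=[0,2,10] → ·  [on edge]
  covered (0 px):
    · · · · · · · · · · · ·
    · · · · · · · · · · · ·
    · · · · · · · · · · · ·
    · · · · · · · · · · · ·
    · · · · · · · · · · · ·
    · · · · · · · · · · · ·
    · · · · · · · · · · · ·
T2:
  2·area = 8
  edge (4, 8)→(20, 14): d=(16,6) right/bottom  bias=-1
  edge (20, 14)→(8, 10): d=(-12,-4) top-left  bias=+0
  edge (8, 10)→(4, 8): d=(-4,-2) top-left  bias=+0
    (2,4)@(5, 9): e=[10,0,-2] → ·  [on edge]
    (5,5)@(11, 11): e=[6,0,2] → █  [on edge]
    (6,5)@(13, 11): e=[-6,8,6] → ·
    (5,6)@(11, 13): e=[38,-24,-6] → ·
    (8,6)@(17, 13): e=[2,0,6] → █  [on edge]
    (9,6)@(19, 13): e=[-10,8,10] → ·
  covered (2 px):
    · · · · · · · · · · · ·
    · · · · · · · · · · · ·
    · · · · · · · · · · · ·
    · · · · · · · · · · · ·
    · · · · · · · · · · · ·
    · · · · · █ · · · · · ·
    · · · · · · · · █ · · ·
T3:
  2·area = 8  (B↔C swapped to make it positive)
  edge (18, 10)→(16, 0): d=(-2,-10) top-left  bias=+0
  edge (16, 0)→(18, 6): d=(2,6) right/bottom  bias=-1
  edge (18, 6)→(18, 10): d=(0,4) right/bottom  bias=-1
    (8,1)@(17, 3): e=[4,0,4] → ·  [on edge]
    (8,2)@(17, 5): e=[0,4,4] → █  [on edge]
    (9,2)@(19, 5): e=[20,-8,-4] → ·
    (8,3)@(17, 7): e=[-4,8,4] → ·
    (9,4)@(19, 9): e=[12,0,-4] → ·  [on edge]
  covered (1 px):
    · · · · · · · · · · · ·
    · · · · · · · · · · · ·
    · · · · · · · · █ · · ·
    · · · · · · · · · · · ·
    · · · · · · · · · · · ·
    · · · · · · · · · · · ·
    · · · · · · · · · · · ·
T4:
  2·area = 112
  edge (12, 0)→(22, 13): d=(10,13) right/bottom  bias=-1
  edge (22, 13)→(8, 6): d=(-14,-7) top-left  bias=+0
  edge (8, 6)→(12, 0): d=(4,-6) top-left  bias=+0
    (5,1)@(11, 3): e=[43,63,6] → █
    (6,1)@(13, 3): e=[17,77,18] → █
    (7,1)@(15, 3): e=[-9,91,30] → ·
    (4,2)@(9, 5): e=[89,21,2] → █
    (7,2)@(15, 5): e=[11,63,38] → █
    (8,2)@(17, 5): e=[-15,77,50] → ·
    (4,3)@(9, 7): e=[109,-7,10] → ·
    (5,3)@(11, 7): e=[83,7,22] → █
    (8,3)@(17, 7): e=[5,49,58] → █
    (9,3)@(19, 7): e=[-21,63,70] → ·
    (5,4)@(11, 9): e=[103,-21,30] → ·
    (6,4)@(13, 9): e=[77,-7,42] → ·
  covered (13 px):
    · · · · · · · · · · · ·
    · · · · · █ █ · · · · ·
    · · · · █ █ █ █ · · · ·
    · · · · · █ █ █ █ · · ·
    · · · · · · · █ █ · · ·
    · · · · · · · · · █ · ·
    · · · · · · · · · · · ·

Answer: [0,2,6]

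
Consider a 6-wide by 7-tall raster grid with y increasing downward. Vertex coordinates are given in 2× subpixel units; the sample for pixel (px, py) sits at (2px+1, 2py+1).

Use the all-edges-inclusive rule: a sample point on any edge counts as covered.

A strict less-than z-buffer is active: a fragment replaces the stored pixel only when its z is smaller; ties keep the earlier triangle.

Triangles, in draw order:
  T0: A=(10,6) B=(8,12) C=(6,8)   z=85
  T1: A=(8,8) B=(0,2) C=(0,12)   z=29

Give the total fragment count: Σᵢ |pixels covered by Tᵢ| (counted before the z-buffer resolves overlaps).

T0:
  2·area = 20
  edge (10, 6)→(8, 12): d=(-2,6) inclusive
  edge (8, 12)→(6, 8): d=(-2,-4) inclusive
  edge (6, 8)→(10, 6): d=(4,-2) inclusive
    (5,1)@(11, 3): e=[0,30,-10] → ·  [on edge]
    (4,3)@(9, 7): e=[4,14,2] → #
    (5,3)@(11, 7): e=[-8,22,6] → ·
    (3,4)@(7, 9): e=[12,2,6] → #
    (4,4)@(9, 9): e=[0,10,10] → #  [on edge]
    (5,4)@(11, 9): e=[-12,18,14] → ·
    (3,5)@(7, 11): e=[8,-2,14] → ·
    (4,5)@(9, 11): e=[-4,6,18] → ·
  covered (3 px):
    · · · · · ·
    · · · · · ·
    · · · · · ·
    · · · · # ·
    · · · # # ·
    · · · · · ·
    · · · · · ·
T1:
  2·area = 80  (B↔C swapped to make it positive)
  edge (8, 8)→(0, 12): d=(-8,4) inclusive
  edge (0, 12)→(0, 2): d=(0,-10) inclusive
  edge (0, 2)→(8, 8): d=(8,6) inclusive
    (0,1)@(1, 3): e=[68,10,2] → #
    (1,1)@(3, 3): e=[60,30,-10] → ·
    (0,2)@(1, 5): e=[52,10,18] → #
    (1,2)@(3, 5): e=[44,30,6] → #
    (2,2)@(5, 5): e=[36,50,-6] → ·
    (0,3)@(1, 7): e=[36,10,34] → #
    (2,3)@(5, 7): e=[20,50,10] → #
    (3,3)@(7, 7): e=[12,70,-2] → ·
    (0,4)@(1, 9): e=[20,10,50] → #
    (3,4)@(7, 9): e=[-4,70,14] → ·
    (0,5)@(1, 11): e=[4,10,66] → #
    (1,5)@(3, 11): e=[-4,30,54] → ·
  covered (10 px):
    · · · · · ·
    # · · · · ·
    # # · · · ·
    # # # · · ·
    # # # · · ·
    # · · · · ·
    · · · · · ·

Final: 13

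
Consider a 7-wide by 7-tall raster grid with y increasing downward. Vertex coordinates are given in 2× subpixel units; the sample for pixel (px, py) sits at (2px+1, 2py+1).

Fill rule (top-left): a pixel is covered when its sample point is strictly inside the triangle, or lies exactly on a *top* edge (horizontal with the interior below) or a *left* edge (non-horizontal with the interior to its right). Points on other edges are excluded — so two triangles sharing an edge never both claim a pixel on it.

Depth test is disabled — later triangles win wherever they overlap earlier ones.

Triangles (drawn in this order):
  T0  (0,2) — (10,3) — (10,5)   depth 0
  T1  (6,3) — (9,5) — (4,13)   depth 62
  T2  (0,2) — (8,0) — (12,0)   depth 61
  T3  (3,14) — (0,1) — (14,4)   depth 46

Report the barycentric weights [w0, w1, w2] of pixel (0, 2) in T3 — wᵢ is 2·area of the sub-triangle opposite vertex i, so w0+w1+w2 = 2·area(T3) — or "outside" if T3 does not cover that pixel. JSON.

T0:
  2·area = 20
  edge (0, 2)→(10, 3): d=(10,1) right/bottom  bias=-1
  edge (10, 3)→(10, 5): d=(0,2) right/bottom  bias=-1
  edge (10, 5)→(0, 2): d=(-10,-3) top-left  bias=+0
    (2,1)@(5, 3): e=[5,10,5] → X
    (3,1)@(7, 3): e=[3,6,11] → X
    (4,1)@(9, 3): e=[1,2,17] → X
    (5,1)@(11, 3): e=[-1,-2,23] → .
    (2,2)@(5, 5): e=[25,10,-15] → .
    (3,2)@(7, 5): e=[23,6,-9] → .
    (4,2)@(9, 5): e=[21,2,-3] → .
  covered (3 px):
    . . . . . . .
    . . X X X . .
    . . . . . . .
    . . . . . . .
    . . . . . . .
    . . . . . . .
    . . . . . . .
T1:
  2·area = 34
  edge (6, 3)→(9, 5): d=(3,2) right/bottom  bias=-1
  edge (9, 5)→(4, 13): d=(-5,8) right/bottom  bias=-1
  edge (4, 13)→(6, 3): d=(2,-10) top-left  bias=+0
    (1,0)@(3, 1): e=[0,68,-34] → .  [on edge]
    (3,2)@(7, 5): e=[4,16,14] → X
    (4,2)@(9, 5): e=[0,0,34] → .  [on edge]
    (3,3)@(7, 7): e=[10,6,18] → X
    (4,3)@(9, 7): e=[6,-10,38] → .
    (2,4)@(5, 9): e=[20,12,2] → X
    (3,4)@(7, 9): e=[16,-4,22] → .
    (2,5)@(5, 11): e=[26,2,6] → X
    (3,5)@(7, 11): e=[22,-14,26] → .
    (2,6)@(5, 13): e=[32,-8,10] → .
  covered (4 px):
    . . . . . . .
    . . . . . . .
    . . . X . . .
    . . . X . . .
    . . X . . . .
    . . X . . . .
    . . . . . . .
T2:
  2·area = 8
  edge (0, 2)→(8, 0): d=(8,-2) top-left  bias=+0
  edge (8, 0)→(12, 0): d=(4,0) top-left  bias=+0
  edge (12, 0)→(0, 2): d=(-12,2) right/bottom  bias=-1
    (2,0)@(5, 1): e=[2,4,2] → X
    (3,0)@(7, 1): e=[6,4,-2] → .
    (2,1)@(5, 3): e=[18,12,-22] → .
  covered (1 px):
    . . X . . . .
    . . . . . . .
    . . . . . . .
    . . . . . . .
    . . . . . . .
    . . . . . . .
    . . . . . . .
T3:
  2·area = 173
  edge (3, 14)→(0, 1): d=(-3,-13) top-left  bias=+0
  edge (0, 1)→(14, 4): d=(14,3) right/bottom  bias=-1
  edge (14, 4)→(3, 14): d=(-11,10) right/bottom  bias=-1
    (0,1)@(1, 3): e=[7,25,141] → X
    (1,1)@(3, 3): e=[33,19,121] → X
    (2,1)@(5, 3): e=[59,13,101] → X
    (3,1)@(7, 3): e=[85,7,81] → X
    (4,1)@(9, 3): e=[111,1,61] → X
    (5,1)@(11, 3): e=[137,-5,41] → .
    (0,2)@(1, 5): e=[1,53,119] → X
    (5,2)@(11, 5): e=[131,23,19] → X
    (6,2)@(13, 5): e=[157,17,-1] → .
    (0,3)@(1, 7): e=[-5,81,97] → .
    (1,3)@(3, 7): e=[21,75,77] → X
    (5,3)@(11, 7): e=[125,51,-3] → .
  covered (21 px):
    . . . . . . .
    X X X X X . .
    X X X X X X .
    . X X X X . .
    . X X X . . .
    . X X . . . .
    . X . . . . .

Answer: [53,119,1]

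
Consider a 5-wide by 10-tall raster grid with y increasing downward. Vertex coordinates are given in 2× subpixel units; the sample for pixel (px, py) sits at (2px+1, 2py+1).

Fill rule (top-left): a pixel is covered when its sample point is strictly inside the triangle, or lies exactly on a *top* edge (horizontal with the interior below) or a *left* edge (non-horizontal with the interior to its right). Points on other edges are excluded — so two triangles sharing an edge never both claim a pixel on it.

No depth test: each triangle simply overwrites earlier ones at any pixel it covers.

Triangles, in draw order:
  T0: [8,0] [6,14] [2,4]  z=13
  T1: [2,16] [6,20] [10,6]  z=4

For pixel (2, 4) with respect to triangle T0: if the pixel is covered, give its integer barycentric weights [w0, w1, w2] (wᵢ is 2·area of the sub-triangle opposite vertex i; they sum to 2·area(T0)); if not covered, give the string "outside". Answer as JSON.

T0:
  2·area = 76
  edge (8, 0)→(6, 14): d=(-2,14) right/bottom  bias=-1
  edge (6, 14)→(2, 4): d=(-4,-10) top-left  bias=+0
  edge (2, 4)→(8, 0): d=(6,-4) top-left  bias=+0
    (3,0)@(7, 1): e=[12,62,2] → X
    (4,0)@(9, 1): e=[-16,82,10] → .
    (2,1)@(5, 3): e=[36,34,6] → X
    (4,1)@(9, 3): e=[-20,74,22] → .
    (1,2)@(3, 5): e=[60,6,10] → X
    (4,2)@(9, 5): e=[-24,66,34] → .
    (1,3)@(3, 7): e=[56,-2,22] → .
    (2,3)@(5, 7): e=[28,18,30] → X
    (3,3)@(7, 7): e=[0,38,38] → .  [on edge]
    (2,4)@(5, 9): e=[24,10,42] → X
    (3,4)@(7, 9): e=[-4,30,50] → .
    (2,5)@(5, 11): e=[20,2,54] → X
  covered (9 px):
    . . . X .
    . . X X .
    . X X X .
    . . X . .
    . . X . .
    . . X . .
    . . . . .
    . . . . .
    . . . . .
    . . . . .
T1:
  2·area = 72  (B↔C swapped to make it positive)
  edge (2, 16)→(10, 6): d=(8,-10) top-left  bias=+0
  edge (10, 6)→(6, 20): d=(-4,14) right/bottom  bias=-1
  edge (6, 20)→(2, 16): d=(-4,-4) top-left  bias=+0
    (4,4)@(9, 9): e=[14,2,56] → X
    (3,5)@(7, 11): e=[10,22,40] → X
    (4,5)@(9, 11): e=[30,-6,48] → .
    (2,6)@(5, 13): e=[6,42,24] → X
    (4,6)@(9, 13): e=[46,-14,40] → .
    (0,7)@(1, 15): e=[-18,90,0] → .  [on edge]
    (1,7)@(3, 15): e=[2,62,8] → X
    (4,7)@(9, 15): e=[62,-22,32] → .
    (1,8)@(3, 17): e=[18,54,0] → X  [on edge]
    (3,8)@(7, 17): e=[58,-2,16] → .
    (1,9)@(3, 19): e=[34,46,-8] → .
    (2,9)@(5, 19): e=[54,18,0] → X  [on edge]
  covered (10 px):
    . . . . .
    . . . . .
    . . . . .
    . . . . .
    . . . . X
    . . . X .
    . . X X .
    . X X X .
    . X X . .
    . . X . .

Final: [10,42,24]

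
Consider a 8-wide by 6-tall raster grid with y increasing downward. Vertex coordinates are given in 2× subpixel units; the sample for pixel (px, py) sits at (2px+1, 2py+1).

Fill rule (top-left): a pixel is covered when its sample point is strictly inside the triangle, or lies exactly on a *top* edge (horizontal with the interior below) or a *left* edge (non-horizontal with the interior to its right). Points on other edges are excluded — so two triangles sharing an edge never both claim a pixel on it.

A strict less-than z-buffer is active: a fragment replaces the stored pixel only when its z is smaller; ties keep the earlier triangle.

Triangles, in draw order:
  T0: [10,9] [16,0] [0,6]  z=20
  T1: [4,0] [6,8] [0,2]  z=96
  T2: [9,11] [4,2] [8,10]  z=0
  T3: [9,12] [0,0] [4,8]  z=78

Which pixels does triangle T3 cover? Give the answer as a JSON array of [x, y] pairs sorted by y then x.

T0:
  2·area = 108  (B↔C swapped to make it positive)
  edge (10, 9)→(0, 6): d=(-10,-3) top-left  bias=+0
  edge (0, 6)→(16, 0): d=(16,-6) top-left  bias=+0
  edge (16, 0)→(10, 9): d=(-6,9) right/bottom  bias=-1
    (7,0)@(15, 1): e=[95,10,3] → X
    (4,1)@(9, 3): e=[57,6,45] → X
    (5,1)@(11, 3): e=[63,18,27] → X
    (6,1)@(13, 3): e=[69,30,9] → X
    (7,1)@(15, 3): e=[75,42,-9] → .
    (1,2)@(3, 5): e=[19,2,87] → X
    (2,2)@(5, 5): e=[25,14,69] → X
    (3,2)@(7, 5): e=[31,26,51] → X
    (6,2)@(13, 5): e=[49,62,-3] → .
    (1,3)@(3, 7): e=[-1,34,75] → .
    (2,3)@(5, 7): e=[5,46,57] → X
    (6,3)@(13, 7): e=[29,94,-15] → .
  covered (13 px):
    . . . . . . . X
    . . . . X X X .
    . X X X X X . .
    . . X X X X . .
    . . . . . . . .
    . . . . . . . .
T1:
  2·area = 36
  edge (4, 0)→(6, 8): d=(2,8) right/bottom  bias=-1
  edge (6, 8)→(0, 2): d=(-6,-6) top-left  bias=+0
  edge (0, 2)→(4, 0): d=(4,-2) top-left  bias=+0
    (1,0)@(3, 1): e=[10,24,2] → X
    (2,0)@(5, 1): e=[-6,36,6] → .
    (0,1)@(1, 3): e=[30,0,6] → X  [on edge]
    (2,1)@(5, 3): e=[-2,24,14] → .
    (0,2)@(1, 5): e=[34,-12,14] → .
    (1,2)@(3, 5): e=[18,0,18] → X  [on edge]
    (2,2)@(5, 5): e=[2,12,22] → X
    (3,2)@(7, 5): e=[-14,24,26] → .
    (1,3)@(3, 7): e=[22,-12,26] → .
    (2,3)@(5, 7): e=[6,0,30] → X  [on edge]
    (3,3)@(7, 7): e=[-10,12,34] → .
    (2,4)@(5, 9): e=[10,-12,38] → .
    (3,4)@(7, 9): e=[-6,0,42] → .  [on edge]
    (4,5)@(9, 11): e=[-18,0,54] → .  [on edge]
  covered (6 px):
    . X . . . . . .
    X X . . . . . .
    . X X . . . . .
    . . X . . . . .
    . . . . . . . .
    . . . . . . . .
T2:
  2·area = 4  (B↔C swapped to make it positive)
  edge (9, 11)→(8, 10): d=(-1,-1) top-left  bias=+0
  edge (8, 10)→(4, 2): d=(-4,-8) top-left  bias=+0
  edge (4, 2)→(9, 11): d=(5,9) right/bottom  bias=-1
    (0,1)@(1, 3): e=[0,-28,32] → .  [on edge]
    (1,2)@(3, 5): e=[0,-20,24] → .  [on edge]
    (2,3)@(5, 7): e=[0,-12,16] → .  [on edge]
    (3,4)@(7, 9): e=[0,-4,8] → .  [on edge]
    (4,5)@(9, 11): e=[0,4,0] → .  [on edge]
  covered (0 px):
    . . . . . . . .
    . . . . . . . .
    . . . . . . . .
    . . . . . . . .
    . . . . . . . .
    . . . . . . . .
T3:
  2·area = 24  (B↔C swapped to make it positive)
  edge (9, 12)→(4, 8): d=(-5,-4) top-left  bias=+0
  edge (4, 8)→(0, 0): d=(-4,-8) top-left  bias=+0
  edge (0, 0)→(9, 12): d=(9,12) right/bottom  bias=-1
    (1,2)@(3, 5): e=[11,4,9] → X
    (2,2)@(5, 5): e=[19,20,-15] → .
    (1,3)@(3, 7): e=[1,-4,27] → .
    (2,3)@(5, 7): e=[9,12,3] → X
    (3,3)@(7, 7): e=[17,28,-21] → .
    (2,4)@(5, 9): e=[-1,4,21] → .
  covered (2 px):
    . . . . . . . .
    . . . . . . . .
    . X . . . . . .
    . . X . . . . .
    . . . . . . . .
    . . . . . . . .

Final: [[1,2],[2,3]]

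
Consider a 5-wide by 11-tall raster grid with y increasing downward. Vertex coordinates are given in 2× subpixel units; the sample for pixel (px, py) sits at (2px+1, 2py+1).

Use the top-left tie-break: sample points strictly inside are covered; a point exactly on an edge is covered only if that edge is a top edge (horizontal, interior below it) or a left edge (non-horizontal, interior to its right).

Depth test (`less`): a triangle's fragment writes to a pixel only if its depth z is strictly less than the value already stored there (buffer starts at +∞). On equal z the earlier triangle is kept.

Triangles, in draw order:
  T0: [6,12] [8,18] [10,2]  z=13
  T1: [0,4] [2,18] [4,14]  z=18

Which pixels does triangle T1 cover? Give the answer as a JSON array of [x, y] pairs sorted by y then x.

T0:
  2·area = 44  (B↔C swapped to make it positive)
  edge (6, 12)→(10, 2): d=(4,-10) top-left  bias=+0
  edge (10, 2)→(8, 18): d=(-2,16) right/bottom  bias=-1
  edge (8, 18)→(6, 12): d=(-2,-6) top-left  bias=+0
    (1,1)@(3, 3): e=[-66,110,0] → ·  [on edge]
    (4,2)@(9, 5): e=[2,10,32] → #
    (4,3)@(9, 7): e=[10,6,28] → #
    (2,4)@(5, 9): e=[-22,66,0] → ·  [on edge]
    (4,4)@(9, 9): e=[18,2,24] → #
    (3,5)@(7, 11): e=[6,30,8] → #
    (4,5)@(9, 11): e=[26,-2,20] → ·
    (3,6)@(7, 13): e=[14,26,4] → #
    (4,6)@(9, 13): e=[34,-6,16] → ·
    (3,7)@(7, 15): e=[22,22,0] → #  [on edge]
    (4,7)@(9, 15): e=[42,-10,12] → ·
    (3,8)@(7, 17): e=[30,18,-4] → ·
    (4,10)@(9, 21): e=[66,-22,0] → ·  [on edge]
  covered (6 px):
    · · · · ·
    · · · · ·
    · · · · #
    · · · · #
    · · · · #
    · · · # ·
    · · · # ·
    · · · # ·
    · · · · ·
    · · · · ·
    · · · · ·
T1:
  2·area = 36  (B↔C swapped to make it positive)
  edge (0, 4)→(4, 14): d=(4,10) right/bottom  bias=-1
  edge (4, 14)→(2, 18): d=(-2,4) right/bottom  bias=-1
  edge (2, 18)→(0, 4): d=(-2,-14) top-left  bias=+0
    (0,3)@(1, 7): e=[2,26,8] → #
    (1,3)@(3, 7): e=[-18,18,36] → ·
    (0,4)@(1, 9): e=[10,22,4] → #
    (1,4)@(3, 9): e=[-10,14,32] → ·
    (0,5)@(1, 11): e=[18,18,0] → #  [on edge]
    (1,5)@(3, 11): e=[-2,10,28] → ·
    (0,6)@(1, 13): e=[26,14,-4] → ·
    (1,6)@(3, 13): e=[6,6,24] → #
    (2,6)@(5, 13): e=[-14,-2,52] → ·
    (1,7)@(3, 15): e=[14,2,20] → #
    (2,7)@(5, 15): e=[-6,-6,48] → ·
    (1,8)@(3, 17): e=[22,-2,16] → ·
  covered (5 px):
    · · · · ·
    · · · · ·
    · · · · ·
    # · · · ·
    # · · · ·
    # · · · ·
    · # · · ·
    · # · · ·
    · · · · ·
    · · · · ·
    · · · · ·

Answer: [[0,3],[0,4],[0,5],[1,6],[1,7]]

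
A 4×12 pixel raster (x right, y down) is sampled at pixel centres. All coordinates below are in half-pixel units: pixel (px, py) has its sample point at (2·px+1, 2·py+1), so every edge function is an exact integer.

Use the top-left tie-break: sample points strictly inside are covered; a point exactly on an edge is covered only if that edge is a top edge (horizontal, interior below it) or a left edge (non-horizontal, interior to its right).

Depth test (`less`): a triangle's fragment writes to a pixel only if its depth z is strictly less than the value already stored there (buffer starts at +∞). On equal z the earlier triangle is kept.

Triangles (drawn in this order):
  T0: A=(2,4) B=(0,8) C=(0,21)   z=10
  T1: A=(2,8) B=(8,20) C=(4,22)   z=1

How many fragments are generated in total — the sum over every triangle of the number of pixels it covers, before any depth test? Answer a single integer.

T0:
  2·area = 26  (B↔C swapped to make it positive)
  edge (2, 4)→(0, 21): d=(-2,17) right/bottom  bias=-1
  edge (0, 21)→(0, 8): d=(0,-13) top-left  bias=+0
  edge (0, 8)→(2, 4): d=(2,-4) top-left  bias=+0
    (0,3)@(1, 7): e=[11,13,2] → X
    (1,3)@(3, 7): e=[-23,39,10] → .
    (0,4)@(1, 9): e=[7,13,6] → X
    (1,4)@(3, 9): e=[-27,39,14] → .
    (0,5)@(1, 11): e=[3,13,10] → X
    (1,5)@(3, 11): e=[-31,39,18] → .
    (0,6)@(1, 13): e=[-1,13,14] → .
  covered (3 px):
    . . . .
    . . . .
    . . . .
    X . . .
    X . . .
    X . . .
    . . . .
    . . . .
    . . . .
    . . . .
    . . . .
    . . . .
T1:
  2·area = 60
  edge (2, 8)→(8, 20): d=(6,12) right/bottom  bias=-1
  edge (8, 20)→(4, 22): d=(-4,2) right/bottom  bias=-1
  edge (4, 22)→(2, 8): d=(-2,-14) top-left  bias=+0
    (0,0)@(1, 1): e=[-30,90,0] → .  [on edge]
    (1,5)@(3, 11): e=[6,46,8] → X
    (2,5)@(5, 11): e=[-18,42,36] → .
    (1,6)@(3, 13): e=[18,38,4] → X
    (2,6)@(5, 13): e=[-6,34,32] → .
    (1,7)@(3, 15): e=[30,30,0] → X  [on edge]
    (2,7)@(5, 15): e=[6,26,28] → X
    (3,7)@(7, 15): e=[-18,22,56] → .
    (1,8)@(3, 17): e=[42,22,-4] → .
    (2,8)@(5, 17): e=[18,18,24] → X
    (3,8)@(7, 17): e=[-6,14,52] → .
    (2,9)@(5, 19): e=[30,10,20] → X
  covered (8 px):
    . . . .
    . . . .
    . . . .
    . . . .
    . . . .
    . X . .
    . X . .
    . X X .
    . . X .
    . . X X
    . . X .
    . . . .

Final: 11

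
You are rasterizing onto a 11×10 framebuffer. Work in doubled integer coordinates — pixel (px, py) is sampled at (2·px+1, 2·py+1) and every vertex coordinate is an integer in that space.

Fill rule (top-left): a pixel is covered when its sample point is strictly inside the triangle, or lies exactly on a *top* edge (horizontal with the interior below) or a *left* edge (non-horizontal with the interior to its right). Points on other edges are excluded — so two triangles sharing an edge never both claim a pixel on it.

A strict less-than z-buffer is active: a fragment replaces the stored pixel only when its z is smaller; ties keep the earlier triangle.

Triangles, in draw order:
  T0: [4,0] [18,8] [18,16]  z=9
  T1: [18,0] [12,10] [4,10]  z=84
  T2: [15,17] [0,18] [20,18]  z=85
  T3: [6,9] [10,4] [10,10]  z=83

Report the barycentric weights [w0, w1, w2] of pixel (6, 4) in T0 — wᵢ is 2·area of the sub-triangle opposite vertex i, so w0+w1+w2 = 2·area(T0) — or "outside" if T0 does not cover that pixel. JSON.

T0:
  2·area = 112
  edge (4, 0)→(18, 8): d=(14,8) right/bottom  bias=-1
  edge (18, 8)→(18, 16): d=(0,8) right/bottom  bias=-1
  edge (18, 16)→(4, 0): d=(-14,-16) top-left  bias=+0
    (2,0)@(5, 1): e=[6,104,2] → X
    (3,0)@(7, 1): e=[-10,88,34] → .
    (2,1)@(5, 3): e=[34,104,-26] → .
    (3,1)@(7, 3): e=[18,88,6] → X
    (4,1)@(9, 3): e=[2,72,38] → X
    (5,1)@(11, 3): e=[-14,56,70] → .
    (3,2)@(7, 5): e=[46,88,-22] → .
    (4,2)@(9, 5): e=[30,72,10] → X
    (5,2)@(11, 5): e=[14,56,42] → X
    (6,2)@(13, 5): e=[-2,40,74] → .
    (4,3)@(9, 7): e=[58,72,-18] → .
    (5,3)@(11, 7): e=[42,56,14] → X
  covered (14 px):
    . . X . . . . . . . .
    . . . X X . . . . . .
    . . . . X X . . . . .
    . . . . . X X X . . .
    . . . . . . X X X . .
    . . . . . . . X X . .
    . . . . . . . . X . .
    . . . . . . . . . . .
    . . . . . . . . . . .
    . . . . . . . . . . .
T1:
  2·area = 80
  edge (18, 0)→(12, 10): d=(-6,10) right/bottom  bias=-1
  edge (12, 10)→(4, 10): d=(-8,0) right/bottom  bias=-1
  edge (4, 10)→(18, 0): d=(14,-10) top-left  bias=+0
    (8,0)@(17, 1): e=[4,72,4] → X
    (9,0)@(19, 1): e=[-16,72,24] → .
    (7,1)@(15, 3): e=[12,56,12] → X
    (8,1)@(17, 3): e=[-8,56,32] → .
    (5,2)@(11, 5): e=[40,40,0] → X  [on edge]
    (6,2)@(13, 5): e=[20,40,20] → X
    (7,2)@(15, 5): e=[0,40,40] → .  [on edge]
    (4,3)@(9, 7): e=[48,24,8] → X
    (7,3)@(15, 7): e=[-12,24,68] → .
    (3,4)@(7, 9): e=[56,8,16] → X
    (6,4)@(13, 9): e=[-4,8,76] → .
    (3,5)@(7, 11): e=[44,-8,44] → .
    (4,7)@(9, 15): e=[0,-40,120] → .  [on edge]
  covered (10 px):
    . . . . . . . . X . .
    . . . . . . . X . . .
    . . . . . X X . . . .
    . . . . X X X . . . .
    . . . X X X . . . . .
    . . . . . . . . . . .
    . . . . . . . . . . .
    . . . . . . . . . . .
    . . . . . . . . . . .
    . . . . . . . . . . .
T2:
  2·area = 20  (B↔C swapped to make it positive)
  edge (15, 17)→(20, 18): d=(5,1) right/bottom  bias=-1
  edge (20, 18)→(0, 18): d=(-20,0) right/bottom  bias=-1
  edge (0, 18)→(15, 17): d=(15,-1) top-left  bias=+0
    (2,7)@(5, 15): e=[0,60,-40] → .  [on edge]
    (7,8)@(15, 17): e=[0,20,0] → .  [on edge]
  covered (0 px):
    . . . . . . . . . . .
    . . . . . . . . . . .
    . . . . . . . . . . .
    . . . . . . . . . . .
    . . . . . . . . . . .
    . . . . . . . . . . .
    . . . . . . . . . . .
    . . . . . . . . . . .
    . . . . . . . . . . .
    . . . . . . . . . . .
T3:
  2·area = 24
  edge (6, 9)→(10, 4): d=(4,-5) top-left  bias=+0
  edge (10, 4)→(10, 10): d=(0,6) right/bottom  bias=-1
  edge (10, 10)→(6, 9): d=(-4,-1) top-left  bias=+0
    (4,3)@(9, 7): e=[7,6,11] → X
    (5,3)@(11, 7): e=[17,-6,13] → .
    (3,4)@(7, 9): e=[5,18,1] → X
    (5,4)@(11, 9): e=[25,-6,5] → .
    (3,5)@(7, 11): e=[13,18,-7] → .
    (4,5)@(9, 11): e=[23,6,-5] → .
  covered (3 px):
    . . . . . . . . . . .
    . . . . . . . . . . .
    . . . . . . . . . . .
    . . . . X . . . . . .
    . . . X X . . . . . .
    . . . . . . . . . . .
    . . . . . . . . . . .
    . . . . . . . . . . .
    . . . . . . . . . . .
    . . . . . . . . . . .

Final: [40,18,54]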